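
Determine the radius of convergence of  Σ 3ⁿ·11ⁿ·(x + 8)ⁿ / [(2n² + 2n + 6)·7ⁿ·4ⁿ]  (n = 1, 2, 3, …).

R = 28/33

Ratio test: |a_{n+1}/a_n| = [(2n² + 2n + 6)/(2(n+1)² + 2(n+1) + 6)] · 3·11/(7·4) → 33/28 as n → ∞.
Convergence for |x + 8| · 33/28 < 1, i.e. |x + 8| < 28/33. So R = 28/33.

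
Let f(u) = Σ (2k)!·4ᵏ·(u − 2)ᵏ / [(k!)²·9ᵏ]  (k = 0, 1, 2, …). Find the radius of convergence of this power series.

R = 9/16

By the ratio test, |a_{k+1}/a_k| = (2k+1)·(2k+2)/(k+1)² · 4/9 → 16/9.
Thus R = 1/(16/9) = 9/16.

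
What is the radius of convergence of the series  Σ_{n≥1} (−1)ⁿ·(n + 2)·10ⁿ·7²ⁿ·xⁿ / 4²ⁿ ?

By the ratio test, |a_{n+1}/a_n| = [((n+1) + 2)/(n + 2)] · 10·49/16 → 245/8.
Convergence for |x| · 245/8 < 1, i.e. |x| < 8/245. So R = 8/245.

R = 8/245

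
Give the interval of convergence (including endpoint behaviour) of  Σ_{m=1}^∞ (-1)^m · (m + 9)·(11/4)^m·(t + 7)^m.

(-81/11, -73/11)

Apply the ratio test: |a_{m+1}| / |a_m| = [((m+1) + 9)/(m + 9)] · 11/4, which tends to 11/4 as m → ∞.
Hence the series converges for |t + 7| < 1/(11/4) = 4/11, so the radius of convergence is 4/11.
When t = -73/11, the m-th term does not approach 0; divergence by the term test.
Check t = -81/11: the m-th term does not approach 0; divergence by the term test.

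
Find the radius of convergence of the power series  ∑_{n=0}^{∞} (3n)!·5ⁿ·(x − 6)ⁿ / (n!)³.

By the ratio test, |a_{n+1}/a_n| = (3n+1)·(3n+2)·(3n+3)/(n+1)³ · 5 → 135.
Hence the series converges for |x − 6| < 1/(135) = 1/135, so the radius of convergence is 1/135.

R = 1/135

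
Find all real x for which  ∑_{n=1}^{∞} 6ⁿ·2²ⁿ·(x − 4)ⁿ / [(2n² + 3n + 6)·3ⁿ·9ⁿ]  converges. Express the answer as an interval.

[23/8, 41/8]

By the ratio test, |a_{n+1}/a_n| = [(2n² + 3n + 6)/(2(n+1)² + 3(n+1) + 6)] · 6·4/(3·9) → 8/9.
Convergence for |x − 4| · 8/9 < 1, i.e. |x − 4| < 9/8. So R = 9/8.
Check x = 41/8: the series is dominated by a constant times Σ 1/n², which converges (p = 2 > 1).
Endpoint x = 23/8: the terms are on the order of 1/n², so the series converges absolutely by comparison with the p-series (p = 2 > 1).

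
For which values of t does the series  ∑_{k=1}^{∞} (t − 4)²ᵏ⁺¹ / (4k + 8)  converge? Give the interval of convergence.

The ratio of consecutive coefficients is (4k + 8)/(4(k+1) + 8) → 1.
Successive powers of (t − 4) differ by 2, so the series converges when |t − 4|² · 1 < 1, i.e. |t − 4| < √(1) = 1. So R = 1.
At t = 5: the terms behave like c/k; limit comparison with the harmonic series gives divergence.
When t = 3, the terms are asymptotic to a nonzero constant times 1/k, so the series diverges by limit comparison with Σ 1/k.

(3, 5)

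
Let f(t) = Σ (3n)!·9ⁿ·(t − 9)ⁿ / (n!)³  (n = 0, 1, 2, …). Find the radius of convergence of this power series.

R = 1/243

The ratio of consecutive coefficients is (3n+1)·(3n+2)·(3n+3)/(n+1)³ · 9 → 243.
Convergence for |t − 9| · 243 < 1, i.e. |t − 9| < 1/243. So R = 1/243.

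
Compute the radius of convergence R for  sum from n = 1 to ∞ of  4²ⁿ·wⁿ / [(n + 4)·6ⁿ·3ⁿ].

Apply the ratio test: |a_{n+1}| / |a_n| = [(n + 4)/((n+1) + 4)] · 16/(6·3), which tends to 8/9 as n → ∞.
Hence the series converges for |w| < 1/(8/9) = 9/8, so the radius of convergence is 9/8.

R = 9/8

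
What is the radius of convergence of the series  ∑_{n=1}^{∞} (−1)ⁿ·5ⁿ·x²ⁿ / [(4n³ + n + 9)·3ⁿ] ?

The ratio of consecutive coefficients is [(4n³ + n + 9)/(4(n+1)³ + (n+1) + 9)] · 5/3 → 5/3.
Since the exponent of x increases by 2 each term, convergence requires |x|² < 3/5, hence R = √15/5.

R = √15/5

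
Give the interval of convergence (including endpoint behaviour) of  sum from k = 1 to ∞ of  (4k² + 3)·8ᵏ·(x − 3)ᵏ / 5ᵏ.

The ratio of consecutive coefficients is [(4(k+1)² + 3)/(4k² + 3)] · 8/5 → 8/5.
The series converges when 8/5 · |x − 3| < 1, giving R = 5/8.
At x = 29/8: the terms have absolute value of order k², which does not tend to 0, so the series diverges by the divergence test.
Check x = 19/8: the terms do not tend to 0, so the series diverges.

(19/8, 29/8)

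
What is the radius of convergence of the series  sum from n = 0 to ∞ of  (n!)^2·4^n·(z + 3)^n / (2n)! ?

By the ratio test, |a_{n+1}/a_n| = (n+1)²/[(2n+1)·(2n+2)] · 4 → 1.
Hence R = 1.

R = 1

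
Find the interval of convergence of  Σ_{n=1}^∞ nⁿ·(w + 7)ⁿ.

{-7}

By the Cauchy root test, |a_n|^(1/n) = n → ∞.
Since the n-th root of |a_n| is unbounded, the series converges only at w = -7; R = 0.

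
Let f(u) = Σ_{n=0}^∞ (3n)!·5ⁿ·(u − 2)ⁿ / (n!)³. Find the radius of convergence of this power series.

Ratio test: |a_{n+1}/a_n| = (3n+1)·(3n+2)·(3n+3)/(n+1)³ · 5 → 135 as n → ∞.
Thus R = 1/(135) = 1/135.

R = 1/135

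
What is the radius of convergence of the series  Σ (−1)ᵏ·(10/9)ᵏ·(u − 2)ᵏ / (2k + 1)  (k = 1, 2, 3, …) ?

The ratio of consecutive coefficients is [(2k + 1)/(2(k+1) + 1)] · 10/9 → 10/9.
The series converges when 10/9 · |u − 2| < 1, giving R = 9/10.

R = 9/10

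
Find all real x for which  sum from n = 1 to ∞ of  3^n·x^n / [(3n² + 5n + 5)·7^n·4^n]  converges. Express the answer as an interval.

By the ratio test, |a_{n+1}/a_n| = [(3n² + 5n + 5)/(3(n+1)² + 5(n+1) + 5)] · 3/(7·4) → 3/28.
The series converges when 3/28 · |x| < 1, giving R = 28/3.
Endpoint x = 28/3: absolute convergence follows by limit comparison with Σ 1/n².
When x = -28/3, absolute convergence follows by limit comparison with Σ 1/n².

[-28/3, 28/3]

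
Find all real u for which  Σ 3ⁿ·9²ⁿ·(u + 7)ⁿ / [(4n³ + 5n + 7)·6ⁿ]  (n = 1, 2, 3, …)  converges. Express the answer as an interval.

Ratio test: |a_{n+1}/a_n| = [(4n³ + 5n + 7)/(4(n+1)³ + 5(n+1) + 7)] · 3·81/6 → 81/2 as n → ∞.
Thus R = 1/(81/2) = 2/81.
Check u = -565/81: absolute convergence follows by limit comparison with Σ 1/n³.
Check u = -569/81: absolute convergence follows by limit comparison with Σ 1/n³.

[-569/81, -565/81]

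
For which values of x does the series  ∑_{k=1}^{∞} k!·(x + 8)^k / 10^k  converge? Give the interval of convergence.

The ratio of consecutive coefficients is (k+1) · 1/10 → ∞.
Since the ratio → ∞, the series diverges for every x ≠ -8, and R = 0.

{-8}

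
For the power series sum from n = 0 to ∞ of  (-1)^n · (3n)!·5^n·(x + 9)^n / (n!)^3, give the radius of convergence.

Ratio test: |a_{n+1}/a_n| = (3n+1)·(3n+2)·(3n+3)/(n+1)³ · 5 → 135 as n → ∞.
The series converges when 135 · |x + 9| < 1, giving R = 1/135.

R = 1/135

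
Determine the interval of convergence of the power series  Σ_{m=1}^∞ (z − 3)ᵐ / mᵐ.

(−∞, ∞)

Root test: |a_m|^(1/m) = 1/m → 0.
Since the m-th root of |a_m| tends to 0, the series converges for all real z; R = ∞.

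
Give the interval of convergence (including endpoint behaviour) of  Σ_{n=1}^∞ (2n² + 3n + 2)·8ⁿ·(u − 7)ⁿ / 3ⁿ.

(53/8, 59/8)

Apply the ratio test: |a_{n+1}| / |a_n| = [(2(n+1)² + 3(n+1) + 2)/(2n² + 3n + 2)] · 8/3, which tends to 8/3 as n → ∞.
Thus R = 1/(8/3) = 3/8.
When u = 59/8, the terms do not tend to 0, so the series diverges.
Endpoint u = 53/8: the terms have absolute value of order n², which does not tend to 0, so the series diverges by the divergence test.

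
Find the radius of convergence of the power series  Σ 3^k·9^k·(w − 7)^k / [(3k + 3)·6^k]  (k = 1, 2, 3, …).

By the ratio test, |a_{k+1}/a_k| = [(3k + 3)/(3(k+1) + 3)] · 3·9/6 → 9/2.
The series converges when 9/2 · |w − 7| < 1, giving R = 2/9.

R = 2/9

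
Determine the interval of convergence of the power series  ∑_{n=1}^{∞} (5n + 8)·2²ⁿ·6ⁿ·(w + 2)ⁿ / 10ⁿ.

The ratio of consecutive coefficients is [(5(n+1) + 8)/(5n + 8)] · 4·6/10 → 12/5.
Thus R = 1/(12/5) = 5/12.
When w = -19/12, the terms do not tend to 0, so the series diverges.
Check w = -29/12: the n-th term does not approach 0; divergence by the term test.

(-29/12, -19/12)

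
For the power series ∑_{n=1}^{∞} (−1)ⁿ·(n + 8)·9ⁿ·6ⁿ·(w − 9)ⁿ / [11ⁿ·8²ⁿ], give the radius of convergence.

The ratio of consecutive coefficients is [((n+1) + 8)/(n + 8)] · 9·6/(11·64) → 27/352.
Convergence for |w − 9| · 27/352 < 1, i.e. |w − 9| < 352/27. So R = 352/27.

R = 352/27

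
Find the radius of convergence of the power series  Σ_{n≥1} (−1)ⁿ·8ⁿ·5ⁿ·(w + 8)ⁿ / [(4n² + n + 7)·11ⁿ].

R = 11/40

The ratio of consecutive coefficients is [(4n² + n + 7)/(4(n+1)² + (n+1) + 7)] · 8·5/11 → 40/11.
Thus R = 1/(40/11) = 11/40.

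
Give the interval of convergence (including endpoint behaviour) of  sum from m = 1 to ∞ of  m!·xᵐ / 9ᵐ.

{0}

By the ratio test, |a_{m+1}/a_m| = (m+1) · 1/9 → ∞.
The terms grow without bound for any x ≠ 0, so R = 0 (convergence only at x = 0).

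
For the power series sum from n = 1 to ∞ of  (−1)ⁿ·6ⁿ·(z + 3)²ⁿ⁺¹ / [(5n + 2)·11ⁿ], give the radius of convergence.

Apply the ratio test: |a_{n+1}| / |a_n| = [(5n + 2)/(5(n+1) + 2)] · 6/11, which tends to 6/11 as n → ∞.
Successive powers of (z + 3) differ by 2, so the series converges when |z + 3|² · 6/11 < 1, i.e. |z + 3| < √(11/6). So R = √66/6.

R = √66/6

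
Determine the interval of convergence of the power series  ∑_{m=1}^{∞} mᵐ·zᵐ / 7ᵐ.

{0}

Root test: |a_m|^(1/m) = m/7 → ∞.
The root grows without bound, so R = 0 (convergence only at z = 0).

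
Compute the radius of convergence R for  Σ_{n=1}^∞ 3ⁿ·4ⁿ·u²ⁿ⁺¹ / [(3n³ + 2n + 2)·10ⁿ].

The ratio of consecutive coefficients is [(3n³ + 2n + 2)/(3(n+1)³ + 2(n+1) + 2)] · 3·4/10 → 6/5.
Since the exponent of u increases by 2 each term, convergence requires |u|² < 5/6, hence R = √30/6.

R = √30/6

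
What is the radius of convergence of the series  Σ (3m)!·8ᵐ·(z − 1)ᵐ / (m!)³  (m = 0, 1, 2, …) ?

By the ratio test, |a_{m+1}/a_m| = (3m+1)·(3m+2)·(3m+3)/(m+1)³ · 8 → 216.
Thus R = 1/(216) = 1/216.

R = 1/216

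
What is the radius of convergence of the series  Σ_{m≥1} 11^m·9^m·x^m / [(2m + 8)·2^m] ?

R = 2/99

By the ratio test, |a_{m+1}/a_m| = [(2m + 8)/(2(m+1) + 8)] · 11·9/2 → 99/2.
Thus R = 1/(99/2) = 2/99.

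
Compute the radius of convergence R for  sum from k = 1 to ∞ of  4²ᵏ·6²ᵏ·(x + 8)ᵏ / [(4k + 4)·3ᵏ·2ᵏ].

The ratio of consecutive coefficients is [(4k + 4)/(4(k+1) + 4)] · 16·36/(3·2) → 96.
Thus R = 1/(96) = 1/96.

R = 1/96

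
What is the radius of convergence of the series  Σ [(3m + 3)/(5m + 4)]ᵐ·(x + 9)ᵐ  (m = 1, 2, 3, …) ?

R = 5/3

Root test: |a_m|^(1/m) = (3m + 3)/(5m + 4) → 3/5.
Thus R = 1/(3/5) = 5/3.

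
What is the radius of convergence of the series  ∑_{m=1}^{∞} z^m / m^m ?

R = ∞

Root test: |a_m|^(1/m) = 1/m → 0.
The limit is 0 for every z, so R = ∞.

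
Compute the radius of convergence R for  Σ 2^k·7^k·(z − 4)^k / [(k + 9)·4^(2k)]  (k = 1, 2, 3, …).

R = 8/7

Apply the ratio test: |a_{k+1}| / |a_k| = [(k + 9)/((k+1) + 9)] · 2·7/16, which tends to 7/8 as k → ∞.
Thus R = 1/(7/8) = 8/7.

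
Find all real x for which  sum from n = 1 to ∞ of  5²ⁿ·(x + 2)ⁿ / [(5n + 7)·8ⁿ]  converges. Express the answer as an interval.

[-58/25, -42/25)

The ratio of consecutive coefficients is [(5n + 7)/(5(n+1) + 7)] · 25/8 → 25/8.
Thus R = 1/(25/8) = 8/25.
Endpoint x = -42/25: the terms are asymptotic to a nonzero constant times 1/n, so the series diverges by limit comparison with Σ 1/n.
Check x = -58/25: convergence follows from the alternating series test (terms decrease monotonically to 0).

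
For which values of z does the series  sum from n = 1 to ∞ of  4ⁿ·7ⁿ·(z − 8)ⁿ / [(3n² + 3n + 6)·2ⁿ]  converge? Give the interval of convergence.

[111/14, 113/14]

Ratio test: |a_{n+1}/a_n| = [(3n² + 3n + 6)/(3(n+1)² + 3(n+1) + 6)] · 4·7/2 → 14 as n → ∞.
Convergence for |z − 8| · 14 < 1, i.e. |z − 8| < 1/14. So R = 1/14.
When z = 113/14, the series is dominated by a constant times Σ 1/n², which converges (p = 2 > 1).
Endpoint z = 111/14: absolute convergence follows by limit comparison with Σ 1/n².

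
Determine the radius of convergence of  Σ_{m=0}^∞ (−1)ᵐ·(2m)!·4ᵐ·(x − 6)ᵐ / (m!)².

Ratio test: |a_{m+1}/a_m| = (2m+1)·(2m+2)/(m+1)² · 4 → 16 as m → ∞.
Hence the series converges for |x − 6| < 1/(16) = 1/16, so the radius of convergence is 1/16.

R = 1/16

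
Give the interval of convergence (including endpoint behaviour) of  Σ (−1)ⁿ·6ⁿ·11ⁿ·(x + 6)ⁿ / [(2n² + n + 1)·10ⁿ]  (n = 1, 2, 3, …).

[-203/33, -193/33]

The ratio of consecutive coefficients is [(2n² + n + 1)/(2(n+1)² + (n+1) + 1)] · 6·11/10 → 33/5.
Thus R = 1/(33/5) = 5/33.
Check x = -193/33: absolute convergence follows by limit comparison with Σ 1/n².
Endpoint x = -203/33: the terms are on the order of 1/n², so the series converges absolutely by comparison with the p-series (p = 2 > 1).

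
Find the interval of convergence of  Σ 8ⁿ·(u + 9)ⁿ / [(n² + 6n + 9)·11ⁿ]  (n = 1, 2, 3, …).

[-83/8, -61/8]

By the ratio test, |a_{n+1}/a_n| = [(n² + 6n + 9)/((n+1)² + 6(n+1) + 9)] · 8/11 → 8/11.
Hence the series converges for |u + 9| < 1/(8/11) = 11/8, so the radius of convergence is 11/8.
When u = -61/8, the series is dominated by a constant times Σ 1/n², which converges (p = 2 > 1).
At u = -83/8: absolute convergence follows by limit comparison with Σ 1/n².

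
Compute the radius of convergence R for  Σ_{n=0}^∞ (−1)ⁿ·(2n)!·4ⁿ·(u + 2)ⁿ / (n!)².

R = 1/16

Apply the ratio test: |a_{n+1}| / |a_n| = (2n+1)·(2n+2)/(n+1)² · 4, which tends to 16 as n → ∞.
The series converges when 16 · |u + 2| < 1, giving R = 1/16.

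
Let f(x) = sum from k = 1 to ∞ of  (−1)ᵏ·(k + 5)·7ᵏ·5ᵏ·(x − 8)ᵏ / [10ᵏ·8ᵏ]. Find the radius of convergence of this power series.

Ratio test: |a_{k+1}/a_k| = [((k+1) + 5)/(k + 5)] · 7·5/(10·8) → 7/16 as k → ∞.
Hence the series converges for |x − 8| < 1/(7/16) = 16/7, so the radius of convergence is 16/7.

R = 16/7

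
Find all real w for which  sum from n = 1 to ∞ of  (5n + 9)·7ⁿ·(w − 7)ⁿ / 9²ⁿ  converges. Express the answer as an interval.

Ratio test: |a_{n+1}/a_n| = [(5(n+1) + 9)/(5n + 9)] · 7/81 → 7/81 as n → ∞.
The series converges when 7/81 · |w − 7| < 1, giving R = 81/7.
Endpoint w = 130/7: the terms have absolute value of order n, which does not tend to 0, so the series diverges by the divergence test.
Check w = -32/7: the terms have absolute value of order n, which does not tend to 0, so the series diverges by the divergence test.

(-32/7, 130/7)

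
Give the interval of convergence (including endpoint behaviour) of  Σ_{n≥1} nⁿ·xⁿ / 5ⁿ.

By the Cauchy root test, |a_n|^(1/n) = n/5 → ∞.
The root grows without bound, so R = 0 (convergence only at x = 0).

{0}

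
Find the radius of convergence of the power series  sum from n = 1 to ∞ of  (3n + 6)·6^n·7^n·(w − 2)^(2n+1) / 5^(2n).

The ratio of consecutive coefficients is [(3(n+1) + 6)/(3n + 6)] · 6·7/25 → 42/25.
Writing y = (w − 2)², the series in y has radius 25/42, so |w − 2| < √(25/42) and R = 5√42/42.

R = 5√42/42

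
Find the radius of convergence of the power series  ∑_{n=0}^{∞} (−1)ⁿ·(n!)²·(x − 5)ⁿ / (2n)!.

Apply the ratio test: |a_{n+1}| / |a_n| = (n+1)²/[(2n+1)·(2n+2)], which tends to 1/4 as n → ∞.
The series converges when 1/4 · |x − 5| < 1, giving R = 4.

R = 4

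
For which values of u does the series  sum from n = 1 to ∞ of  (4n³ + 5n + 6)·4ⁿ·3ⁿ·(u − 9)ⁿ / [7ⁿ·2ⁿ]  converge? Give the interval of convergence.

(47/6, 61/6)

By the ratio test, |a_{n+1}/a_n| = [(4(n+1)³ + 5(n+1) + 6)/(4n³ + 5n + 6)] · 4·3/(7·2) → 6/7.
Hence the series converges for |u − 9| < 1/(6/7) = 7/6, so the radius of convergence is 7/6.
When u = 61/6, the terms do not tend to 0, so the series diverges.
Endpoint u = 47/6: the terms have absolute value of order n³, which does not tend to 0, so the series diverges by the divergence test.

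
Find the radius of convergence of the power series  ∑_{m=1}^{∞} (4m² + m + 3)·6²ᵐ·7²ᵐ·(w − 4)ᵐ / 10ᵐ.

R = 5/882

The ratio of consecutive coefficients is [(4(m+1)² + (m+1) + 3)/(4m² + m + 3)] · 36·49/10 → 882/5.
Thus R = 1/(882/5) = 5/882.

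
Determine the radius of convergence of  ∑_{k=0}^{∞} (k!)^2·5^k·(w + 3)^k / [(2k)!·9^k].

R = 36/5

By the ratio test, |a_{k+1}/a_k| = (k+1)²/[(2k+1)·(2k+2)] · 5/9 → 5/36.
Thus R = 1/(5/36) = 36/5.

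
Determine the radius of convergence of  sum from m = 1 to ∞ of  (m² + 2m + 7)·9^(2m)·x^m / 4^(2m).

R = 16/81

By the ratio test, |a_{m+1}/a_m| = [((m+1)² + 2(m+1) + 7)/(m² + 2m + 7)] · 81/16 → 81/16.
The series converges when 81/16 · |x| < 1, giving R = 16/81.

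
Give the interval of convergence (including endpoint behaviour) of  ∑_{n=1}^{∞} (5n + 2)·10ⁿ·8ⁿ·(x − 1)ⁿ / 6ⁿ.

Ratio test: |a_{n+1}/a_n| = [(5(n+1) + 2)/(5n + 2)] · 10·8/6 → 40/3 as n → ∞.
Hence the series converges for |x − 1| < 1/(40/3) = 3/40, so the radius of convergence is 3/40.
When x = 43/40, the terms do not tend to 0, so the series diverges.
When x = 37/40, the n-th term does not approach 0; divergence by the term test.

(37/40, 43/40)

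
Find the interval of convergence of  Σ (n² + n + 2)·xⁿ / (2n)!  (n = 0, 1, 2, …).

Ratio test: |a_{n+1}/a_n| = ((n+1)² + (n+1) + 2)/(n² + n + 2) · 1/[(2n+1)·(2n+2)] → 0 as n → ∞.
The limit is 0, so the series converges for all x; R = ∞.

(−∞, ∞)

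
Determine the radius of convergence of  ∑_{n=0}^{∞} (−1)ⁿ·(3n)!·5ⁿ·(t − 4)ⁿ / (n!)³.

Apply the ratio test: |a_{n+1}| / |a_n| = (3n+1)·(3n+2)·(3n+3)/(n+1)³ · 5, which tends to 135 as n → ∞.
The series converges when 135 · |t − 4| < 1, giving R = 1/135.

R = 1/135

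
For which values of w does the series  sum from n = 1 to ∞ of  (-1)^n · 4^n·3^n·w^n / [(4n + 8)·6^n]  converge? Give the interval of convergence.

Apply the ratio test: |a_{n+1}| / |a_n| = [(4n + 8)/(4(n+1) + 8)] · 4·3/6, which tends to 2 as n → ∞.
Convergence for |w| · 2 < 1, i.e. |w| < 1/2. So R = 1/2.
Endpoint w = 1/2: an alternating series whose terms decrease to 0 in absolute value, so it converges by the Leibniz criterion.
When w = -1/2, the terms are asymptotic to a nonzero constant times 1/n, so the series diverges by limit comparison with Σ 1/n.

(-1/2, 1/2]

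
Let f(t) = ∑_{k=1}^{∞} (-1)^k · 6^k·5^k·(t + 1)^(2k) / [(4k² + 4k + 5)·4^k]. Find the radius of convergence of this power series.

R = √30/15

Apply the ratio test: |a_{k+1}| / |a_k| = [(4k² + 4k + 5)/(4(k+1)² + 4(k+1) + 5)] · 6·5/4, which tends to 15/2 as k → ∞.
Writing y = (t + 1)², the series in y has radius 2/15, so |t + 1| < √(2/15) and R = √30/15.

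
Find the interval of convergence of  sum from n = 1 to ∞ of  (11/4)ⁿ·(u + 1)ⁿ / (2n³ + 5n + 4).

[-15/11, -7/11]

Apply the ratio test: |a_{n+1}| / |a_n| = [(2n³ + 5n + 4)/(2(n+1)³ + 5(n+1) + 4)] · 11/4, which tends to 11/4 as n → ∞.
Thus R = 1/(11/4) = 4/11.
Check u = -7/11: absolute convergence follows by limit comparison with Σ 1/n³.
Endpoint u = -15/11: absolute convergence follows by limit comparison with Σ 1/n³.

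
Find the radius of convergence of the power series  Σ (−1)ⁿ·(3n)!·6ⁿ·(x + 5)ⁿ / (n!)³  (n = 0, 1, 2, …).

R = 1/162

By the ratio test, |a_{n+1}/a_n| = (3n+1)·(3n+2)·(3n+3)/(n+1)³ · 6 → 162.
Convergence for |x + 5| · 162 < 1, i.e. |x + 5| < 1/162. So R = 1/162.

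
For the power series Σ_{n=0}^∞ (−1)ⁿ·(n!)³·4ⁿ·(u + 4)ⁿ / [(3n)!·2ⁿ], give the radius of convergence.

R = 27/2

The ratio of consecutive coefficients is (n+1)³/[(3n+1)·(3n+2)·(3n+3)] · 4/2 → 2/27.
Thus R = 1/(2/27) = 27/2.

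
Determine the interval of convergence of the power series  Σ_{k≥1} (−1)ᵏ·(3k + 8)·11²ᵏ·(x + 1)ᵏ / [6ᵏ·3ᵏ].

(-139/121, -103/121)

Ratio test: |a_{k+1}/a_k| = [(3(k+1) + 8)/(3k + 8)] · 121/(6·3) → 121/18 as k → ∞.
The series converges when 121/18 · |x + 1| < 1, giving R = 18/121.
Check x = -103/121: the terms have absolute value of order k, which does not tend to 0, so the series diverges by the divergence test.
Endpoint x = -139/121: the terms have absolute value of order k, which does not tend to 0, so the series diverges by the divergence test.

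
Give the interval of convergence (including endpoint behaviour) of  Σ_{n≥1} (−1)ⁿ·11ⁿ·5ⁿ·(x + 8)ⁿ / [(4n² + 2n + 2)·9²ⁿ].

Ratio test: |a_{n+1}/a_n| = [(4n² + 2n + 2)/(4(n+1)² + 2(n+1) + 2)] · 11·5/81 → 55/81 as n → ∞.
Convergence for |x + 8| · 55/81 < 1, i.e. |x + 8| < 81/55. So R = 81/55.
At x = -359/55: absolute convergence follows by limit comparison with Σ 1/n².
Endpoint x = -521/55: absolute convergence follows by limit comparison with Σ 1/n².

[-521/55, -359/55]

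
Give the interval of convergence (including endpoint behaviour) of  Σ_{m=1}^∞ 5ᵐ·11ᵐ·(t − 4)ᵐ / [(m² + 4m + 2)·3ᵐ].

Ratio test: |a_{m+1}/a_m| = [(m² + 4m + 2)/((m+1)² + 4(m+1) + 2)] · 5·11/3 → 55/3 as m → ∞.
The series converges when 55/3 · |t − 4| < 1, giving R = 3/55.
At t = 223/55: absolute convergence follows by limit comparison with Σ 1/m².
Endpoint t = 217/55: absolute convergence follows by limit comparison with Σ 1/m².

[217/55, 223/55]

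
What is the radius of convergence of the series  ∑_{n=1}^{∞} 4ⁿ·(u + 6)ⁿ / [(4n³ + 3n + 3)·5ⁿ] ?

R = 5/4

Ratio test: |a_{n+1}/a_n| = [(4n³ + 3n + 3)/(4(n+1)³ + 3(n+1) + 3)] · 4/5 → 4/5 as n → ∞.
Convergence for |u + 6| · 4/5 < 1, i.e. |u + 6| < 5/4. So R = 5/4.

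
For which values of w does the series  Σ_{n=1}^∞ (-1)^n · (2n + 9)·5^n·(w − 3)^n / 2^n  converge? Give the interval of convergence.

(13/5, 17/5)

Apply the ratio test: |a_{n+1}| / |a_n| = [(2(n+1) + 9)/(2n + 9)] · 5/2, which tends to 5/2 as n → ∞.
Convergence for |w − 3| · 5/2 < 1, i.e. |w − 3| < 2/5. So R = 2/5.
Endpoint w = 17/5: the terms have absolute value of order n, which does not tend to 0, so the series diverges by the divergence test.
Endpoint w = 13/5: the terms do not tend to 0, so the series diverges.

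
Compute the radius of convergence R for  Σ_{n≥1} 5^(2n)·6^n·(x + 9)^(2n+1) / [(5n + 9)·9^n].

R = √6/10

By the ratio test, |a_{n+1}/a_n| = [(5n + 9)/(5(n+1) + 9)] · 25·6/9 → 50/3.
Successive powers of (x + 9) differ by 2, so the series converges when |x + 9|² · 50/3 < 1, i.e. |x + 9| < √(3/50). So R = √6/10.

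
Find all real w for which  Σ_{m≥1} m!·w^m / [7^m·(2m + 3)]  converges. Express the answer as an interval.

Apply the ratio test: |a_{m+1}| / |a_m| = (m+1) · 1/7 · (2m + 3)/(2(m+1) + 3), which tends to ∞ as m → ∞.
The ratio grows without bound, so the series diverges whenever w ≠ 0; it converges only at w = 0. R = 0.

{0}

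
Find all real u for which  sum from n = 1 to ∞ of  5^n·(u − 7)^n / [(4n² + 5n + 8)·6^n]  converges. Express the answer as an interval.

[29/5, 41/5]

The ratio of consecutive coefficients is [(4n² + 5n + 8)/(4(n+1)² + 5(n+1) + 8)] · 5/6 → 5/6.
Thus R = 1/(5/6) = 6/5.
Endpoint u = 41/5: absolute convergence follows by limit comparison with Σ 1/n².
Endpoint u = 29/5: absolute convergence follows by limit comparison with Σ 1/n².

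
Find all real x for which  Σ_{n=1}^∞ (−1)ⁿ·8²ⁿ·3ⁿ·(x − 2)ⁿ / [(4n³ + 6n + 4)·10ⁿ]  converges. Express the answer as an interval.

Ratio test: |a_{n+1}/a_n| = [(4n³ + 6n + 4)/(4(n+1)³ + 6(n+1) + 4)] · 64·3/10 → 96/5 as n → ∞.
Thus R = 1/(96/5) = 5/96.
Check x = 197/96: the terms are on the order of 1/n³, so the series converges absolutely by comparison with the p-series (p = 3 > 1).
Endpoint x = 187/96: the terms are on the order of 1/n³, so the series converges absolutely by comparison with the p-series (p = 3 > 1).

[187/96, 197/96]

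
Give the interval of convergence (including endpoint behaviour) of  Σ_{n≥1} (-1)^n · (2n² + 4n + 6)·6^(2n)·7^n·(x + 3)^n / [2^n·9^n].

Ratio test: |a_{n+1}/a_n| = [(2(n+1)² + 4(n+1) + 6)/(2n² + 4n + 6)] · 36·7/(2·9) → 14 as n → ∞.
Hence the series converges for |x + 3| < 1/(14) = 1/14, so the radius of convergence is 1/14.
Check x = -41/14: the terms have absolute value of order n², which does not tend to 0, so the series diverges by the divergence test.
At x = -43/14: the terms have absolute value of order n², which does not tend to 0, so the series diverges by the divergence test.

(-43/14, -41/14)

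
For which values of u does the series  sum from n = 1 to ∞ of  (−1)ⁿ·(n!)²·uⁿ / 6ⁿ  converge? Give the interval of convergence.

{0}

Ratio test: |a_{n+1}/a_n| = (n+1)² · 1/6 → ∞ as n → ∞.
Since the ratio → ∞, the series diverges for every u ≠ 0, and R = 0.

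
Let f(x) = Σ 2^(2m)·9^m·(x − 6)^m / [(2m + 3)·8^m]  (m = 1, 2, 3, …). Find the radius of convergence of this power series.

R = 2/9

Ratio test: |a_{m+1}/a_m| = [(2m + 3)/(2(m+1) + 3)] · 4·9/8 → 9/2 as m → ∞.
Convergence for |x − 6| · 9/2 < 1, i.e. |x − 6| < 2/9. So R = 2/9.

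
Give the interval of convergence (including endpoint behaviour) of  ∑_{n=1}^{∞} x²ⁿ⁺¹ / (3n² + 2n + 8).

The ratio of consecutive coefficients is (3n² + 2n + 8)/(3(n+1)² + 2(n+1) + 8) → 1.
Successive powers of x differ by 2, so the series converges when |x|² · 1 < 1, i.e. |x| < √(1) = 1. So R = 1.
Endpoint x = 1: the series is dominated by a constant times Σ 1/n², which converges (p = 2 > 1).
Check x = -1: the terms are on the order of 1/n², so the series converges absolutely by comparison with the p-series (p = 2 > 1).

[-1, 1]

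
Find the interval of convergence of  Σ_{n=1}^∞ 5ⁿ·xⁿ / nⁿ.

(−∞, ∞)

Root test: |a_n|^(1/n) = 5/n → 0.
The limit is 0 for every x, so R = ∞.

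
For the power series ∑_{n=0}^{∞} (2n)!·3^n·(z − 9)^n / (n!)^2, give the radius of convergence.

The ratio of consecutive coefficients is (2n+1)·(2n+2)/(n+1)² · 3 → 12.
Hence the series converges for |z − 9| < 1/(12) = 1/12, so the radius of convergence is 1/12.

R = 1/12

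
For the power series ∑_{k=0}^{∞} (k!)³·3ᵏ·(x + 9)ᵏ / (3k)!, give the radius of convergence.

The ratio of consecutive coefficients is (k+1)³/[(3k+1)·(3k+2)·(3k+3)] · 3 → 1/9.
The series converges when 1/9 · |x + 9| < 1, giving R = 9.

R = 9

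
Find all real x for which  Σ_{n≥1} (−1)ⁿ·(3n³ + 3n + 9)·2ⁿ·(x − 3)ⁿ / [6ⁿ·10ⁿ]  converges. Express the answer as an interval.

Apply the ratio test: |a_{n+1}| / |a_n| = [(3(n+1)³ + 3(n+1) + 9)/(3n³ + 3n + 9)] · 2/(6·10), which tends to 1/30 as n → ∞.
The series converges when 1/30 · |x − 3| < 1, giving R = 30.
Check x = 33: the terms do not tend to 0, so the series diverges.
At x = -27: the n-th term does not approach 0; divergence by the term test.

(-27, 33)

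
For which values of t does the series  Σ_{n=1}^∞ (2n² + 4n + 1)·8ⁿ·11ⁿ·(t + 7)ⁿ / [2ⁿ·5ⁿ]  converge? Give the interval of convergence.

Apply the ratio test: |a_{n+1}| / |a_n| = [(2(n+1)² + 4(n+1) + 1)/(2n² + 4n + 1)] · 8·11/(2·5), which tends to 44/5 as n → ∞.
Thus R = 1/(44/5) = 5/44.
When t = -303/44, the terms have absolute value of order n², which does not tend to 0, so the series diverges by the divergence test.
When t = -313/44, the terms do not tend to 0, so the series diverges.

(-313/44, -303/44)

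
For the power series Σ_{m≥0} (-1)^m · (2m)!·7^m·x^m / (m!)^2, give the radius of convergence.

R = 1/28

Ratio test: |a_{m+1}/a_m| = (2m+1)·(2m+2)/(m+1)² · 7 → 28 as m → ∞.
Convergence for |x| · 28 < 1, i.e. |x| < 1/28. So R = 1/28.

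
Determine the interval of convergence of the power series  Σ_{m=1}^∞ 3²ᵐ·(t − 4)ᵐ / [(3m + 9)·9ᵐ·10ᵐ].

The ratio of consecutive coefficients is [(3m + 9)/(3(m+1) + 9)] · 9/(9·10) → 1/10.
Convergence for |t − 4| · 1/10 < 1, i.e. |t − 4| < 10. So R = 10.
Endpoint t = 14: comparison with the harmonic series Σ 1/m shows the series diverges.
Check t = -6: an alternating series whose terms decrease to 0 in absolute value, so it converges by the Leibniz criterion.

[-6, 14)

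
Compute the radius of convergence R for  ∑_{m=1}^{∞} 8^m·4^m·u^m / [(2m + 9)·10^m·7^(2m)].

The ratio of consecutive coefficients is [(2m + 9)/(2(m+1) + 9)] · 8·4/(10·49) → 16/245.
Hence the series converges for |u| < 1/(16/245) = 245/16, so the radius of convergence is 245/16.

R = 245/16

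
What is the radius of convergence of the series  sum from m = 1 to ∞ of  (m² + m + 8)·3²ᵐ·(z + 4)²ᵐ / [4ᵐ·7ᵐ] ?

R = 2√7/3

The ratio of consecutive coefficients is [((m+1)² + (m+1) + 8)/(m² + m + 8)] · 9/(4·7) → 9/28.
Successive powers of (z + 4) differ by 2, so the series converges when |z + 4|² · 9/28 < 1, i.e. |z + 4| < √(28/9). So R = 2√7/3.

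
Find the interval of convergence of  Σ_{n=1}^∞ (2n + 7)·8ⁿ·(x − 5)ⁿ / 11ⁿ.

(29/8, 51/8)

Ratio test: |a_{n+1}/a_n| = [(2(n+1) + 7)/(2n + 7)] · 8/11 → 8/11 as n → ∞.
Hence the series converges for |x − 5| < 1/(8/11) = 11/8, so the radius of convergence is 11/8.
At x = 51/8: the terms have absolute value of order n, which does not tend to 0, so the series diverges by the divergence test.
Check x = 29/8: the terms do not tend to 0, so the series diverges.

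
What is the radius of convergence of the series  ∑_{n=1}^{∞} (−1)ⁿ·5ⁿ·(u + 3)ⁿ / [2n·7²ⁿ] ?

The ratio of consecutive coefficients is [2n/2(n+1)] · 5/49 → 5/49.
Convergence for |u + 3| · 5/49 < 1, i.e. |u + 3| < 49/5. So R = 49/5.

R = 49/5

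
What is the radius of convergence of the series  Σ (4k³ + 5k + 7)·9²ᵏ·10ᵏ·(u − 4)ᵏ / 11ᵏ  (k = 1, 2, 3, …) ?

R = 11/810

By the ratio test, |a_{k+1}/a_k| = [(4(k+1)³ + 5(k+1) + 7)/(4k³ + 5k + 7)] · 81·10/11 → 810/11.
Thus R = 1/(810/11) = 11/810.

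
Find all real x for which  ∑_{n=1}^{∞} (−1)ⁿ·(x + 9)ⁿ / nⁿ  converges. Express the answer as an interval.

(−∞, ∞)

By the Cauchy root test, |a_n|^(1/n) = 1/n → 0.
The limit is 0 for every x, so R = ∞.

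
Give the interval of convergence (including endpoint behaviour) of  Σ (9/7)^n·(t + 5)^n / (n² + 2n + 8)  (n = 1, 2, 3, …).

By the ratio test, |a_{n+1}/a_n| = [(n² + 2n + 8)/((n+1)² + 2(n+1) + 8)] · 9/7 → 9/7.
Thus R = 1/(9/7) = 7/9.
Endpoint t = -38/9: absolute convergence follows by limit comparison with Σ 1/n².
When t = -52/9, the series is dominated by a constant times Σ 1/n², which converges (p = 2 > 1).

[-52/9, -38/9]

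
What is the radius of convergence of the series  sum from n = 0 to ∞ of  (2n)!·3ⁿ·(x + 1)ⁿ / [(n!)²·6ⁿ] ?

R = 1/2

Ratio test: |a_{n+1}/a_n| = (2n+1)·(2n+2)/(n+1)² · 3/6 → 2 as n → ∞.
Thus R = 1/(2) = 1/2.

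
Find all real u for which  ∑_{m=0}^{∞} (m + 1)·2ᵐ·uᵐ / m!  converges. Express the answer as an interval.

By the ratio test, |a_{m+1}/a_m| = ((m+1) + 1)/(m + 1) · 2 · 1/(m+1) → 0.
The ratio tends to 0 regardless of u, hence R = ∞.

(−∞, ∞)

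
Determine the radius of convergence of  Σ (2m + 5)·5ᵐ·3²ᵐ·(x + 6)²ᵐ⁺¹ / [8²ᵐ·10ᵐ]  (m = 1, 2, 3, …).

R = 8√2/3

Apply the ratio test: |a_{m+1}| / |a_m| = [(2(m+1) + 5)/(2m + 5)] · 5·9/(64·10), which tends to 9/128 as m → ∞.
Writing y = (x + 6)², the series in y has radius 128/9, so |x + 6| < √(128/9) and R = 8√2/3.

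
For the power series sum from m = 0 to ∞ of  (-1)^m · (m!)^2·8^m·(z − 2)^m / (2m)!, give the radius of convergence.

Apply the ratio test: |a_{m+1}| / |a_m| = (m+1)²/[(2m+1)·(2m+2)] · 8, which tends to 2 as m → ∞.
The series converges when 2 · |z − 2| < 1, giving R = 1/2.

R = 1/2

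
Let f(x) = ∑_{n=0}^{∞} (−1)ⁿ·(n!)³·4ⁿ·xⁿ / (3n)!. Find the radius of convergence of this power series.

Ratio test: |a_{n+1}/a_n| = (n+1)³/[(3n+1)·(3n+2)·(3n+3)] · 4 → 4/27 as n → ∞.
The series converges when 4/27 · |x| < 1, giving R = 27/4.

R = 27/4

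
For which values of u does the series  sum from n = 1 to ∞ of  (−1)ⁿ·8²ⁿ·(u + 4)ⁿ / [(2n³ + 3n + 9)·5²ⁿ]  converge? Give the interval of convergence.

[-281/64, -231/64]

Ratio test: |a_{n+1}/a_n| = [(2n³ + 3n + 9)/(2(n+1)³ + 3(n+1) + 9)] · 64/25 → 64/25 as n → ∞.
The series converges when 64/25 · |u + 4| < 1, giving R = 25/64.
Check u = -231/64: the terms are on the order of 1/n³, so the series converges absolutely by comparison with the p-series (p = 3 > 1).
When u = -281/64, the series is dominated by a constant times Σ 1/n³, which converges (p = 3 > 1).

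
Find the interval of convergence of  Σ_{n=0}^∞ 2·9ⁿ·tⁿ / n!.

Apply the ratio test: |a_{n+1}| / |a_n| = 2/2 · 9 · 1/(n+1), which tends to 0 as n → ∞.
The limit is 0, so the series converges for all t; R = ∞.

(−∞, ∞)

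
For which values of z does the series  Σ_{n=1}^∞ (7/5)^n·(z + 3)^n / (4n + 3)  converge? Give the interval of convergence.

By the ratio test, |a_{n+1}/a_n| = [(4n + 3)/(4(n+1) + 3)] · 7/5 → 7/5.
Thus R = 1/(7/5) = 5/7.
At z = -16/7: comparison with the harmonic series Σ 1/n shows the series diverges.
At z = -26/7: convergence follows from the alternating series test (terms decrease monotonically to 0).

[-26/7, -16/7)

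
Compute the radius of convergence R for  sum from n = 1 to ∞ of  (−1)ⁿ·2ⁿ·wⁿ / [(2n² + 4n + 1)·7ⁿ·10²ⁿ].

R = 350

The ratio of consecutive coefficients is [(2n² + 4n + 1)/(2(n+1)² + 4(n+1) + 1)] · 2/(7·100) → 1/350.
Thus R = 1/(1/350) = 350.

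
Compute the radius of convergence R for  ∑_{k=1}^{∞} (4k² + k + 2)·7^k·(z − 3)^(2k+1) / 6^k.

Ratio test: |a_{k+1}/a_k| = [(4(k+1)² + (k+1) + 2)/(4k² + k + 2)] · 7/6 → 7/6 as k → ∞.
Successive powers of (z − 3) differ by 2, so the series converges when |z − 3|² · 7/6 < 1, i.e. |z − 3| < √(6/7). So R = √42/7.

R = √42/7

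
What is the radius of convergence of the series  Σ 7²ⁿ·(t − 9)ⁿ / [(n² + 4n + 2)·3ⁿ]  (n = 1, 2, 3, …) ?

R = 3/49

The ratio of consecutive coefficients is [(n² + 4n + 2)/((n+1)² + 4(n+1) + 2)] · 49/3 → 49/3.
Hence the series converges for |t − 9| < 1/(49/3) = 3/49, so the radius of convergence is 3/49.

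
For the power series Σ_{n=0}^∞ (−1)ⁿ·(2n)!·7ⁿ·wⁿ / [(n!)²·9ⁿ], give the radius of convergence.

By the ratio test, |a_{n+1}/a_n| = (2n+1)·(2n+2)/(n+1)² · 7/9 → 28/9.
Hence the series converges for |w| < 1/(28/9) = 9/28, so the radius of convergence is 9/28.

R = 9/28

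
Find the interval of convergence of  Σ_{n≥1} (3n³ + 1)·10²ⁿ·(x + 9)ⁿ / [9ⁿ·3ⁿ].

(-927/100, -873/100)

Apply the ratio test: |a_{n+1}| / |a_n| = [(3(n+1)³ + 1)/(3n³ + 1)] · 100/(9·3), which tends to 100/27 as n → ∞.
Hence the series converges for |x + 9| < 1/(100/27) = 27/100, so the radius of convergence is 27/100.
At x = -873/100: the n-th term does not approach 0; divergence by the term test.
At x = -927/100: the terms have absolute value of order n³, which does not tend to 0, so the series diverges by the divergence test.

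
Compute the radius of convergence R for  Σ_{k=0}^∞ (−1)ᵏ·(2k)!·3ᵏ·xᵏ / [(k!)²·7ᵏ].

R = 7/12

Ratio test: |a_{k+1}/a_k| = (2k+1)·(2k+2)/(k+1)² · 3/7 → 12/7 as k → ∞.
Thus R = 1/(12/7) = 7/12.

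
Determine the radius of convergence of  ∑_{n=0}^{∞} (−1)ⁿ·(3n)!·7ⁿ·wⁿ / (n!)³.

R = 1/189

Ratio test: |a_{n+1}/a_n| = (3n+1)·(3n+2)·(3n+3)/(n+1)³ · 7 → 189 as n → ∞.
Thus R = 1/(189) = 1/189.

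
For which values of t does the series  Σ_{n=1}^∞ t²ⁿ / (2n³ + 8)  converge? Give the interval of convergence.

Ratio test: |a_{n+1}/a_n| = (2n³ + 8)/(2(n+1)³ + 8) → 1 as n → ∞.
Successive powers of t differ by 2, so the series converges when |t|² · 1 < 1, i.e. |t| < √(1) = 1. So R = 1.
Check t = 1: absolute convergence follows by limit comparison with Σ 1/n³.
When t = -1, the series is dominated by a constant times Σ 1/n³, which converges (p = 3 > 1).

[-1, 1]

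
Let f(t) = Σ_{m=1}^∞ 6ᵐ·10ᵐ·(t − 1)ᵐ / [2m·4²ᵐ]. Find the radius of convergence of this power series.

Apply the ratio test: |a_{m+1}| / |a_m| = [2m/2(m+1)] · 6·10/16, which tends to 15/4 as m → ∞.
Thus R = 1/(15/4) = 4/15.

R = 4/15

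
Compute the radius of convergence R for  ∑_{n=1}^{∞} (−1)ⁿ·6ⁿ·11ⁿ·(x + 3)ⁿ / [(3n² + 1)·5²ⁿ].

R = 25/66

By the ratio test, |a_{n+1}/a_n| = [(3n² + 1)/(3(n+1)² + 1)] · 6·11/25 → 66/25.
Hence the series converges for |x + 3| < 1/(66/25) = 25/66, so the radius of convergence is 25/66.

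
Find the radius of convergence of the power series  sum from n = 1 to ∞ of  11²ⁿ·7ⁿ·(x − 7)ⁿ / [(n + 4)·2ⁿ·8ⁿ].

By the ratio test, |a_{n+1}/a_n| = [(n + 4)/((n+1) + 4)] · 121·7/(2·8) → 847/16.
Thus R = 1/(847/16) = 16/847.

R = 16/847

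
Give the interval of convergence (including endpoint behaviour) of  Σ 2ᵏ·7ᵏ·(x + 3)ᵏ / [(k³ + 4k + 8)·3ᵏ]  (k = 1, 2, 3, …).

[-45/14, -39/14]

Ratio test: |a_{k+1}/a_k| = [(k³ + 4k + 8)/((k+1)³ + 4(k+1) + 8)] · 2·7/3 → 14/3 as k → ∞.
Convergence for |x + 3| · 14/3 < 1, i.e. |x + 3| < 3/14. So R = 3/14.
Endpoint x = -39/14: the series is dominated by a constant times Σ 1/k³, which converges (p = 3 > 1).
When x = -45/14, the terms are on the order of 1/k³, so the series converges absolutely by comparison with the p-series (p = 3 > 1).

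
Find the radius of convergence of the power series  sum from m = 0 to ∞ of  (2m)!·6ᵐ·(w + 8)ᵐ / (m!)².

Ratio test: |a_{m+1}/a_m| = (2m+1)·(2m+2)/(m+1)² · 6 → 24 as m → ∞.
Convergence for |w + 8| · 24 < 1, i.e. |w + 8| < 1/24. So R = 1/24.

R = 1/24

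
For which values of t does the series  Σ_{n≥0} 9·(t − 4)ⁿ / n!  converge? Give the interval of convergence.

(−∞, ∞)

By the ratio test, |a_{n+1}/a_n| = 9/9 · 1/(n+1) → 0.
The limit is 0, so the series converges for all t; R = ∞.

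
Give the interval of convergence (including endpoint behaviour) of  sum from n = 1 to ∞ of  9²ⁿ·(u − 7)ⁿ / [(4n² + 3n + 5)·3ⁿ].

[188/27, 190/27]

Apply the ratio test: |a_{n+1}| / |a_n| = [(4n² + 3n + 5)/(4(n+1)² + 3(n+1) + 5)] · 81/3, which tends to 27 as n → ∞.
Thus R = 1/(27) = 1/27.
At u = 190/27: the terms are on the order of 1/n², so the series converges absolutely by comparison with the p-series (p = 2 > 1).
When u = 188/27, the terms are on the order of 1/n², so the series converges absolutely by comparison with the p-series (p = 2 > 1).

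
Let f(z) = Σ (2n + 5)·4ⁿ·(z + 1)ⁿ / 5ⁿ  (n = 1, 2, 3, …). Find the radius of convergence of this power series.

R = 5/4

The ratio of consecutive coefficients is [(2(n+1) + 5)/(2n + 5)] · 4/5 → 4/5.
Thus R = 1/(4/5) = 5/4.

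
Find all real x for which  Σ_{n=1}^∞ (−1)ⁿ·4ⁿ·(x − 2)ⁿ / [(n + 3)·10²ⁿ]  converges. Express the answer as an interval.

By the ratio test, |a_{n+1}/a_n| = [(n + 3)/((n+1) + 3)] · 4/100 → 1/25.
Thus R = 1/(1/25) = 25.
When x = 27, convergence follows from the alternating series test (terms decrease monotonically to 0).
When x = -23, the terms are asymptotic to a nonzero constant times 1/n, so the series diverges by limit comparison with Σ 1/n.

(-23, 27]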